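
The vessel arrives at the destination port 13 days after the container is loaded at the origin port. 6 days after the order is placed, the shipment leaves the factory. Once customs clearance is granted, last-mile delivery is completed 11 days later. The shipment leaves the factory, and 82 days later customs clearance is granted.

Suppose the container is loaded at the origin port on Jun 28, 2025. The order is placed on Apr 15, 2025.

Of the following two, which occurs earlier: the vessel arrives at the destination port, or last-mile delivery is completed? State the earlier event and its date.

The container is loaded at the origin port: Jun 28, 2025.
The vessel arrives at the destination port: Jun 28, 2025 + 13 days = Jul 11, 2025.
The order is placed: Apr 15, 2025.
The shipment leaves the factory: Apr 15, 2025 + 6 days = Apr 21, 2025.
Customs clearance is granted: Apr 21, 2025 + 82 days = Jul 12, 2025.
Last-mile delivery is completed: Jul 12, 2025 + 11 days = Jul 23, 2025.
Comparing: the vessel arrives at the destination port on Jul 11, 2025 vs last-mile delivery is completed on Jul 23, 2025. Earlier: the vessel arrives at the destination port.

The vessel arrives at the destination port — Jul 11, 2025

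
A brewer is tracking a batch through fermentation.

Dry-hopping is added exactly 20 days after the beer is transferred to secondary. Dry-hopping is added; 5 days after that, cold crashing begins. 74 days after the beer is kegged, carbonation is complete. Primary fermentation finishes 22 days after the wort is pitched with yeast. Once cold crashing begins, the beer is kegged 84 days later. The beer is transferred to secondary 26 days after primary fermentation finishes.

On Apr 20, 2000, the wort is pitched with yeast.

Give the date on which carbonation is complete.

The wort is pitched with yeast: Apr 20, 2000.
Primary fermentation finishes: Apr 20, 2000 + 22 days = May 12, 2000.
The beer is transferred to secondary: May 12, 2000 + 26 days = Jun 7, 2000.
Dry-hopping is added: Jun 7, 2000 + 20 days = Jun 27, 2000.
Cold crashing begins: Jun 27, 2000 + 5 days = Jul 2, 2000.
The beer is kegged: Jul 2, 2000 + 84 days = Sep 24, 2000.
Carbonation is complete: Sep 24, 2000 + 74 days = Dec 7, 2000.

Dec 7, 2000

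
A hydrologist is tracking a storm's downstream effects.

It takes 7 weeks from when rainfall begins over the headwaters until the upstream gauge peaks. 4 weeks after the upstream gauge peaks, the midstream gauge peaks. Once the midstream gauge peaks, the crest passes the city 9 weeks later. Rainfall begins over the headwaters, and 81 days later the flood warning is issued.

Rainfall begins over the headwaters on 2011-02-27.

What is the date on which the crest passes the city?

2011-07-17

Rainfall begins over the headwaters: Feb 27, 2011.
The upstream gauge peaks: Feb 27, 2011 + 7 weeks = Apr 17, 2011.
The midstream gauge peaks: Apr 17, 2011 + 4 weeks = May 15, 2011.
The crest passes the city: May 15, 2011 + 9 weeks = Jul 17, 2011.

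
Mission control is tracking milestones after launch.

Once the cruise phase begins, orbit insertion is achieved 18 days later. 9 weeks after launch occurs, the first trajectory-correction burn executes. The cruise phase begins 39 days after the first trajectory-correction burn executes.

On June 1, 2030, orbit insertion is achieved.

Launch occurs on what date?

February 1, 2030

Orbit insertion is achieved: Jun 1, 2030.
The cruise phase begins: Jun 1, 2030 − 18 days = May 14, 2030.
The first trajectory-correction burn executes: May 14, 2030 − 39 days = Apr 5, 2030.
Launch occurs: Apr 5, 2030 − 9 weeks = Feb 1, 2030.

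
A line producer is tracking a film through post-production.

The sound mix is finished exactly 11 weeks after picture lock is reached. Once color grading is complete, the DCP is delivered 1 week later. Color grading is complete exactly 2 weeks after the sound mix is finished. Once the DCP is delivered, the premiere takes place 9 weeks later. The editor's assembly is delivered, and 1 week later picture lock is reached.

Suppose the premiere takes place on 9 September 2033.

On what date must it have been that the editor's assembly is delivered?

The premiere takes place: Sep 9, 2033.
The DCP is delivered: Sep 9, 2033 − 9 weeks = Jul 8, 2033.
Color grading is complete: Jul 8, 2033 − 1 week = Jul 1, 2033.
The sound mix is finished: Jul 1, 2033 − 2 weeks = Jun 17, 2033.
Picture lock is reached: Jun 17, 2033 − 11 weeks = Apr 1, 2033.
The editor's assembly is delivered: Apr 1, 2033 − 1 week = Mar 25, 2033.

25 March 2033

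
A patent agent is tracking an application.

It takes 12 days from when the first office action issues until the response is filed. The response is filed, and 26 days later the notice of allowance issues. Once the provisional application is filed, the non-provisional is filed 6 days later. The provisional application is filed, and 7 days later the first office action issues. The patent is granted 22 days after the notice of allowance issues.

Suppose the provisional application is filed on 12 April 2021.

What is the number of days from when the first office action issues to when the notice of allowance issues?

38 days

Causal path: the first office action issues → the response is filed → the notice of allowance issues.
Total delay along the path: 12 + 26 = 38 days.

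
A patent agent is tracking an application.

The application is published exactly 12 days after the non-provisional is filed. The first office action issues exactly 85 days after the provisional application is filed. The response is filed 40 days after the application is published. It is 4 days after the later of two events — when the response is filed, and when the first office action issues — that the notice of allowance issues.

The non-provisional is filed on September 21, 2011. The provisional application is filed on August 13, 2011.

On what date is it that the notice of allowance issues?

The non-provisional is filed: Sep 21, 2011.
The application is published: Sep 21, 2011 + 12 days = Oct 3, 2011.
The response is filed: Oct 3, 2011 + 40 days = Nov 12, 2011.
The provisional application is filed: Aug 13, 2011.
The first office action issues: Aug 13, 2011 + 85 days = Nov 6, 2011.
Both prerequisites met — the response is filed (Nov 12, 2011), the first office action issues (Nov 6, 2011); the later is Nov 12, 2011.
The notice of allowance issues: Nov 12, 2011 + 4 days = Nov 16, 2011.

November 16, 2011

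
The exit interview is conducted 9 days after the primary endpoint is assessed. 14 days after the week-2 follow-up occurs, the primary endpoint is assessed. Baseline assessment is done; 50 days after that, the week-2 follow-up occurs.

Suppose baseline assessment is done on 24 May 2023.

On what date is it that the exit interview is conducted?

5 August 2023

Baseline assessment is done: May 24, 2023.
The week-2 follow-up occurs: May 24, 2023 + 50 days = Jul 13, 2023.
The primary endpoint is assessed: Jul 13, 2023 + 14 days = Jul 27, 2023.
The exit interview is conducted: Jul 27, 2023 + 9 days = Aug 5, 2023.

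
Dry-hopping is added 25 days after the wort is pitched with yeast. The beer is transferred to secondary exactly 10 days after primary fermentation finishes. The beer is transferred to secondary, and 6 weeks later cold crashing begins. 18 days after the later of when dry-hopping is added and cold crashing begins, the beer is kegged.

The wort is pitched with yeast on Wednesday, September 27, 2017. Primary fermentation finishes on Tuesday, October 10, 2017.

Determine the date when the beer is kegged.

Tuesday, December 19, 2017

The wort is pitched with yeast: Sep 27, 2017.
Dry-hopping is added: Sep 27, 2017 + 25 days = Oct 22, 2017.
Primary fermentation finishes: Oct 10, 2017.
The beer is transferred to secondary: Oct 10, 2017 + 10 days = Oct 20, 2017.
Cold crashing begins: Oct 20, 2017 + 6 weeks = Dec 1, 2017.
Both prerequisites met — dry-hopping is added (Oct 22, 2017), cold crashing begins (Dec 1, 2017); the later is Dec 1, 2017.
The beer is kegged: Dec 1, 2017 + 18 days = Dec 19, 2017.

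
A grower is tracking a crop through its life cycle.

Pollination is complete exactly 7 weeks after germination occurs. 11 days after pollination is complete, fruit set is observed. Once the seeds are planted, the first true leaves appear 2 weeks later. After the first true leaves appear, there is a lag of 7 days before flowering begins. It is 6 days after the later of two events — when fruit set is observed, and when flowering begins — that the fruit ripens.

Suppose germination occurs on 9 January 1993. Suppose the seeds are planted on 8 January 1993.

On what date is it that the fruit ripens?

Germination occurs: Jan 9, 1993.
Pollination is complete: Jan 9, 1993 + 7 weeks = Feb 27, 1993.
Fruit set is observed: Feb 27, 1993 + 11 days = Mar 10, 1993.
The seeds are planted: Jan 8, 1993.
The first true leaves appear: Jan 8, 1993 + 2 weeks = Jan 22, 1993.
Flowering begins: Jan 22, 1993 + 7 days = Jan 29, 1993.
Both prerequisites met — fruit set is observed (Mar 10, 1993), flowering begins (Jan 29, 1993); the later is Mar 10, 1993.
The fruit ripens: Mar 10, 1993 + 6 days = Mar 16, 1993.

16 March 1993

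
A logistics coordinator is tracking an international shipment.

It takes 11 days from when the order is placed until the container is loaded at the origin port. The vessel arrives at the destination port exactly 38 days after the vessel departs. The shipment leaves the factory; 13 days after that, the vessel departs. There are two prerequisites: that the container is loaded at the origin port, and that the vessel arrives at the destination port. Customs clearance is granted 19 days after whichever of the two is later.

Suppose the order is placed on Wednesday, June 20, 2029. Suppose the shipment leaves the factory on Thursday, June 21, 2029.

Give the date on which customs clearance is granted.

The order is placed: Jun 20, 2029.
The container is loaded at the origin port: Jun 20, 2029 + 11 days = Jul 1, 2029.
The shipment leaves the factory: Jun 21, 2029.
The vessel departs: Jun 21, 2029 + 13 days = Jul 4, 2029.
The vessel arrives at the destination port: Jul 4, 2029 + 38 days = Aug 11, 2029.
Both prerequisites met — the container is loaded at the origin port (Jul 1, 2029), the vessel arrives at the destination port (Aug 11, 2029); the later is Aug 11, 2029.
Customs clearance is granted: Aug 11, 2029 + 19 days = Aug 30, 2029.

Thursday, August 30, 2029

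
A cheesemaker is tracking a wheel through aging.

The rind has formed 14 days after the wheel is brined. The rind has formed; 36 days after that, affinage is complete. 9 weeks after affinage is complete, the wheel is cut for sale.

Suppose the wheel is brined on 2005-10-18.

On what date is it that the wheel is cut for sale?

2006-02-08

The wheel is brined: Oct 18, 2005.
The rind has formed: Oct 18, 2005 + 14 days = Nov 1, 2005.
Affinage is complete: Nov 1, 2005 + 36 days = Dec 7, 2005.
The wheel is cut for sale: Dec 7, 2005 + 9 weeks = Feb 8, 2006.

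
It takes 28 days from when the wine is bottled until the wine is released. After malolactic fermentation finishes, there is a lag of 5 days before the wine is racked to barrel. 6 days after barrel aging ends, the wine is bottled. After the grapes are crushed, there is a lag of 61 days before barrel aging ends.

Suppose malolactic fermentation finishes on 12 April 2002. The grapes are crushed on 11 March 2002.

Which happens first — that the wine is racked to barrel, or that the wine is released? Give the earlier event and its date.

Malolactic fermentation finishes: Apr 12, 2002.
The wine is racked to barrel: Apr 12, 2002 + 5 days = Apr 17, 2002.
The grapes are crushed: Mar 11, 2002.
Barrel aging ends: Mar 11, 2002 + 61 days = May 11, 2002.
The wine is bottled: May 11, 2002 + 6 days = May 17, 2002.
The wine is released: May 17, 2002 + 28 days = Jun 14, 2002.
Comparing: the wine is racked to barrel on Apr 17, 2002 vs the wine is released on Jun 14, 2002. Earlier: the wine is racked to barrel.

The wine is racked to barrel — 17 April 2002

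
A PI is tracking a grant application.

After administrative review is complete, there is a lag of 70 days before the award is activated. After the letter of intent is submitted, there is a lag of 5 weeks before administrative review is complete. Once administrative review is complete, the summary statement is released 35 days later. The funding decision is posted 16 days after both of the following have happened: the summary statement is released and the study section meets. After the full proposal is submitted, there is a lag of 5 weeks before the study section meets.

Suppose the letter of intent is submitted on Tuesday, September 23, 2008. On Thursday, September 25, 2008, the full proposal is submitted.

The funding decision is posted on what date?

The letter of intent is submitted: Sep 23, 2008.
Administrative review is complete: Sep 23, 2008 + 5 weeks = Oct 28, 2008.
The summary statement is released: Oct 28, 2008 + 35 days = Dec 2, 2008.
The full proposal is submitted: Sep 25, 2008.
The study section meets: Sep 25, 2008 + 5 weeks = Oct 30, 2008.
Both prerequisites met — the summary statement is released (Dec 2, 2008), the study section meets (Oct 30, 2008); the later is Dec 2, 2008.
The funding decision is posted: Dec 2, 2008 + 16 days = Dec 18, 2008.

Thursday, December 18, 2008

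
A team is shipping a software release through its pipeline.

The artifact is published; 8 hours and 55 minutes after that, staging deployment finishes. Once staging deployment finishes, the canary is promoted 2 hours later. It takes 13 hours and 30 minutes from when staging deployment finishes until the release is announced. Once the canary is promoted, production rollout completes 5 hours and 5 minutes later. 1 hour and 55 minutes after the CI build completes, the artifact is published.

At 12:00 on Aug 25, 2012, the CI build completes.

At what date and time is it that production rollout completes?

The CI build completes: 12:00 Aug 25, 2012.
The artifact is published: 12:00 Aug 25, 2012 + 1h55m = 13:55 Aug 25, 2012.
Staging deployment finishes: 13:55 Aug 25, 2012 + 8h55m = 22:50 Aug 25, 2012.
The canary is promoted: 22:50 Aug 25, 2012 + 2h = 00:50 Aug 26, 2012.
Production rollout completes: 00:50 Aug 26, 2012 + 5h05m = 05:55 Aug 26, 2012.

05:55 on Aug 26, 2012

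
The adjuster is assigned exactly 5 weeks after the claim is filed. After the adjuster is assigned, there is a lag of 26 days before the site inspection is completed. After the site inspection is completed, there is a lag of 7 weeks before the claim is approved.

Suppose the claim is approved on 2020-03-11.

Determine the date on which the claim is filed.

The claim is approved: Mar 11, 2020.
The site inspection is completed: Mar 11, 2020 − 7 weeks = Jan 22, 2020.
The adjuster is assigned: Jan 22, 2020 − 26 days = Dec 27, 2019.
The claim is filed: Dec 27, 2019 − 5 weeks = Nov 22, 2019.

2019-11-22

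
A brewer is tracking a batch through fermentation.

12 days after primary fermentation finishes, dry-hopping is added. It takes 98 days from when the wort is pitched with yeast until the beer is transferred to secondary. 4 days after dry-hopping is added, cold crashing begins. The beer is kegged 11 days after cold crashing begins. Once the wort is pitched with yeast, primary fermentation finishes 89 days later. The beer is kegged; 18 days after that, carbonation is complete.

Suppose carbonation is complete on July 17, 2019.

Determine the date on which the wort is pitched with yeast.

March 5, 2019

Carbonation is complete: Jul 17, 2019.
The beer is kegged: Jul 17, 2019 − 18 days = Jun 29, 2019.
Cold crashing begins: Jun 29, 2019 − 11 days = Jun 18, 2019.
Dry-hopping is added: Jun 18, 2019 − 4 days = Jun 14, 2019.
Primary fermentation finishes: Jun 14, 2019 − 12 days = Jun 2, 2019.
The wort is pitched with yeast: Jun 2, 2019 − 89 days = Mar 5, 2019.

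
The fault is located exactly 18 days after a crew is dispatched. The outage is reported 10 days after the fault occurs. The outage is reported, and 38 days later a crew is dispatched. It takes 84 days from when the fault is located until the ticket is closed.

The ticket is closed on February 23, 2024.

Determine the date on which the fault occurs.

September 26, 2023

The ticket is closed: Feb 23, 2024.
The fault is located: Feb 23, 2024 − 84 days = Dec 1, 2023.
A crew is dispatched: Dec 1, 2023 − 18 days = Nov 13, 2023.
The outage is reported: Nov 13, 2023 − 38 days = Oct 6, 2023.
The fault occurs: Oct 6, 2023 − 10 days = Sep 26, 2023.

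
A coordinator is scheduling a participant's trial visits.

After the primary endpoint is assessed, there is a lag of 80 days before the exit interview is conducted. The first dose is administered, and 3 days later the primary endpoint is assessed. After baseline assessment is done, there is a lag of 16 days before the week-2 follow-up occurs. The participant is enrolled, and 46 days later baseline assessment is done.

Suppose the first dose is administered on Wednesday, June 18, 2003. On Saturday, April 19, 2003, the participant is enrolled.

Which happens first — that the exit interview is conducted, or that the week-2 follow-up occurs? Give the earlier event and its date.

The first dose is administered: Jun 18, 2003.
The primary endpoint is assessed: Jun 18, 2003 + 3 days = Jun 21, 2003.
The exit interview is conducted: Jun 21, 2003 + 80 days = Sep 9, 2003.
The participant is enrolled: Apr 19, 2003.
Baseline assessment is done: Apr 19, 2003 + 46 days = Jun 4, 2003.
The week-2 follow-up occurs: Jun 4, 2003 + 16 days = Jun 20, 2003.
Comparing: the exit interview is conducted on Sep 9, 2003 vs the week-2 follow-up occurs on Jun 20, 2003. Earlier: the week-2 follow-up occurs.

The week-2 follow-up occurs — Friday, June 20, 2003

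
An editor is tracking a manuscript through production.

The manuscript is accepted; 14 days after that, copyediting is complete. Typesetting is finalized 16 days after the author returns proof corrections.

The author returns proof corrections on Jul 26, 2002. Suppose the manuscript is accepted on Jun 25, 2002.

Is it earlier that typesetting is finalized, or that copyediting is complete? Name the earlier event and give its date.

Copyediting is complete — Jul 9, 2002

The author returns proof corrections: Jul 26, 2002.
Typesetting is finalized: Jul 26, 2002 + 16 days = Aug 11, 2002.
The manuscript is accepted: Jun 25, 2002.
Copyediting is complete: Jun 25, 2002 + 14 days = Jul 9, 2002.
Comparing: typesetting is finalized on Aug 11, 2002 vs copyediting is complete on Jul 9, 2002. Earlier: copyediting is complete.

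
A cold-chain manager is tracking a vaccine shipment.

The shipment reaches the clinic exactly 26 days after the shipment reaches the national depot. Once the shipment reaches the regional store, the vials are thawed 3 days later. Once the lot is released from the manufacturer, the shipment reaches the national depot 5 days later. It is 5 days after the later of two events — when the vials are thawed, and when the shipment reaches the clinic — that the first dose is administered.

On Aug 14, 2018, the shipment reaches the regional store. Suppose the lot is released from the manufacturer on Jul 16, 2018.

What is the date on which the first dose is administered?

Aug 22, 2018

The shipment reaches the regional store: Aug 14, 2018.
The vials are thawed: Aug 14, 2018 + 3 days = Aug 17, 2018.
The lot is released from the manufacturer: Jul 16, 2018.
The shipment reaches the national depot: Jul 16, 2018 + 5 days = Jul 21, 2018.
The shipment reaches the clinic: Jul 21, 2018 + 26 days = Aug 16, 2018.
Both prerequisites met — the vials are thawed (Aug 17, 2018), the shipment reaches the clinic (Aug 16, 2018); the later is Aug 17, 2018.
The first dose is administered: Aug 17, 2018 + 5 days = Aug 22, 2018.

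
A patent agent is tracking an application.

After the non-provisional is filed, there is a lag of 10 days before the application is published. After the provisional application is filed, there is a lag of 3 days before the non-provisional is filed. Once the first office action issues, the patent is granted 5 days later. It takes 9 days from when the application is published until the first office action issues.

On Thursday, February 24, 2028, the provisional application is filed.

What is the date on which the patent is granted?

Wednesday, March 22, 2028

The provisional application is filed: Feb 24, 2028.
The non-provisional is filed: Feb 24, 2028 + 3 days = Feb 27, 2028.
The application is published: Feb 27, 2028 + 10 days = Mar 8, 2028.
The first office action issues: Mar 8, 2028 + 9 days = Mar 17, 2028.
The patent is granted: Mar 17, 2028 + 5 days = Mar 22, 2028.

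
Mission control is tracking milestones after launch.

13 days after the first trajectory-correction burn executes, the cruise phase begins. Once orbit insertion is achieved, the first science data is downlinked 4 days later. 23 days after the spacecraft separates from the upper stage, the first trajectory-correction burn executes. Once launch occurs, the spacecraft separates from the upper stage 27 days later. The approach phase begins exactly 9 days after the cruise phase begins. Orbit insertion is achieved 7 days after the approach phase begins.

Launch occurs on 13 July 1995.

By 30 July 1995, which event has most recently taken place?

Launch occurs: Jul 13, 1995.
The spacecraft separates from the upper stage: Jul 13, 1995 + 27 days = Aug 9, 1995.
The first trajectory-correction burn executes: Aug 9, 1995 + 23 days = Sep 1, 1995.
The cruise phase begins: Sep 1, 1995 + 13 days = Sep 14, 1995.
The approach phase begins: Sep 14, 1995 + 9 days = Sep 23, 1995.
Orbit insertion is achieved: Sep 23, 1995 + 7 days = Sep 30, 1995.
The first science data is downlinked: Sep 30, 1995 + 4 days = Oct 4, 1995.
Jul 30, 1995 falls between when launch occurs (Jul 13, 1995) and when the spacecraft separates from the upper stage (Aug 9, 1995).

Launch occurs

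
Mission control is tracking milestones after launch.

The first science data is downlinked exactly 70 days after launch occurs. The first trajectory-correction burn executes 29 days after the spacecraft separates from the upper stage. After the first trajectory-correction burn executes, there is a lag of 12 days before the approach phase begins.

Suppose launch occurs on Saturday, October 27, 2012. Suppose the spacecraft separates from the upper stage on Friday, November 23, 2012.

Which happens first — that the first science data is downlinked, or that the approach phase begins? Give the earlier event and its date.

The approach phase begins — Thursday, January 3, 2013

Launch occurs: Oct 27, 2012.
The first science data is downlinked: Oct 27, 2012 + 70 days = Jan 5, 2013.
The spacecraft separates from the upper stage: Nov 23, 2012.
The first trajectory-correction burn executes: Nov 23, 2012 + 29 days = Dec 22, 2012.
The approach phase begins: Dec 22, 2012 + 12 days = Jan 3, 2013.
Comparing: the first science data is downlinked on Jan 5, 2013 vs the approach phase begins on Jan 3, 2013. Earlier: the approach phase begins.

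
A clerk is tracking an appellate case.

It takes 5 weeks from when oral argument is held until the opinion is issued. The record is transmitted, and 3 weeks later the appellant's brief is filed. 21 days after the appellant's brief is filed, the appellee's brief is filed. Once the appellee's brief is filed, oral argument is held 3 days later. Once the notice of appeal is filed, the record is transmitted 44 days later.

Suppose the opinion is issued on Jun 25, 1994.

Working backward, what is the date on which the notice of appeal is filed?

The opinion is issued: Jun 25, 1994.
Oral argument is held: Jun 25, 1994 − 5 weeks = May 21, 1994.
The appellee's brief is filed: May 21, 1994 − 3 days = May 18, 1994.
The appellant's brief is filed: May 18, 1994 − 21 days = Apr 27, 1994.
The record is transmitted: Apr 27, 1994 − 3 weeks = Apr 6, 1994.
The notice of appeal is filed: Apr 6, 1994 − 44 days = Feb 21, 1994.

Feb 21, 1994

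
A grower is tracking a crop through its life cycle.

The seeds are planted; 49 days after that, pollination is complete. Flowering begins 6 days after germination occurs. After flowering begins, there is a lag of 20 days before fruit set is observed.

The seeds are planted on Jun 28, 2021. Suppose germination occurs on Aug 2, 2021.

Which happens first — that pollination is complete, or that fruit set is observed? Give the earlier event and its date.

Pollination is complete — Aug 16, 2021

The seeds are planted: Jun 28, 2021.
Pollination is complete: Jun 28, 2021 + 49 days = Aug 16, 2021.
Germination occurs: Aug 2, 2021.
Flowering begins: Aug 2, 2021 + 6 days = Aug 8, 2021.
Fruit set is observed: Aug 8, 2021 + 20 days = Aug 28, 2021.
Comparing: pollination is complete on Aug 16, 2021 vs fruit set is observed on Aug 28, 2021. Earlier: pollination is complete.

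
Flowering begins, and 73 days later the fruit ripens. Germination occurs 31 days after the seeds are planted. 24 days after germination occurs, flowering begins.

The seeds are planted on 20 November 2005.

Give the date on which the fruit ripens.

28 March 2006

The seeds are planted: Nov 20, 2005.
Germination occurs: Nov 20, 2005 + 31 days = Dec 21, 2005.
Flowering begins: Dec 21, 2005 + 24 days = Jan 14, 2006.
The fruit ripens: Jan 14, 2006 + 73 days = Mar 28, 2006.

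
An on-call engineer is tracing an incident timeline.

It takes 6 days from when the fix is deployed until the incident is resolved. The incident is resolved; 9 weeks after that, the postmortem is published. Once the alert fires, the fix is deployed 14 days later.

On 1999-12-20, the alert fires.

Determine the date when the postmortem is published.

The alert fires: Dec 20, 1999.
The fix is deployed: Dec 20, 1999 + 14 days = Jan 3, 2000.
The incident is resolved: Jan 3, 2000 + 6 days = Jan 9, 2000.
The postmortem is published: Jan 9, 2000 + 9 weeks = Mar 12, 2000.

2000-03-12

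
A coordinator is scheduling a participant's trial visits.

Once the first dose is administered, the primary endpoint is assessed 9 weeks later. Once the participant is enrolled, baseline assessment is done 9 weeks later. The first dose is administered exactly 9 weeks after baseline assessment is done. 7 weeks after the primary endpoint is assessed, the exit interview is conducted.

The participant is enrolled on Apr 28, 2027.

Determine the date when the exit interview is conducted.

The participant is enrolled: Apr 28, 2027.
Baseline assessment is done: Apr 28, 2027 + 9 weeks = Jun 30, 2027.
The first dose is administered: Jun 30, 2027 + 9 weeks = Sep 1, 2027.
The primary endpoint is assessed: Sep 1, 2027 + 9 weeks = Nov 3, 2027.
The exit interview is conducted: Nov 3, 2027 + 7 weeks = Dec 22, 2027.

Dec 22, 2027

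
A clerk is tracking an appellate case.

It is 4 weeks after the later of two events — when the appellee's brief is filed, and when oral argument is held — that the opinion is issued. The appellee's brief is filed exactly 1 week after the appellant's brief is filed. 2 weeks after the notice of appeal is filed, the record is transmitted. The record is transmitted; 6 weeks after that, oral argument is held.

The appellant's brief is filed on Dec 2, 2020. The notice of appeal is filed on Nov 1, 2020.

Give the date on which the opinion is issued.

Jan 24, 2021

The appellant's brief is filed: Dec 2, 2020.
The appellee's brief is filed: Dec 2, 2020 + 1 week = Dec 9, 2020.
The notice of appeal is filed: Nov 1, 2020.
The record is transmitted: Nov 1, 2020 + 2 weeks = Nov 15, 2020.
Oral argument is held: Nov 15, 2020 + 6 weeks = Dec 27, 2020.
Both prerequisites met — the appellee's brief is filed (Dec 9, 2020), oral argument is held (Dec 27, 2020); the later is Dec 27, 2020.
The opinion is issued: Dec 27, 2020 + 4 weeks = Jan 24, 2021.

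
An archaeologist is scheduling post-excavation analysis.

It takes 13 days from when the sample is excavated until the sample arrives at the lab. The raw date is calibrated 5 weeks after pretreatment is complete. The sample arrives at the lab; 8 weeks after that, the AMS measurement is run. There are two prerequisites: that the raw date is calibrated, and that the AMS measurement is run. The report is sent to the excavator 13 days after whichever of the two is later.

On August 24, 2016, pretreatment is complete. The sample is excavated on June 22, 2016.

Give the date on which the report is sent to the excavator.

Pretreatment is complete: Aug 24, 2016.
The raw date is calibrated: Aug 24, 2016 + 5 weeks = Sep 28, 2016.
The sample is excavated: Jun 22, 2016.
The sample arrives at the lab: Jun 22, 2016 + 13 days = Jul 5, 2016.
The AMS measurement is run: Jul 5, 2016 + 8 weeks = Aug 30, 2016.
Both prerequisites met — the raw date is calibrated (Sep 28, 2016), the AMS measurement is run (Aug 30, 2016); the later is Sep 28, 2016.
The report is sent to the excavator: Sep 28, 2016 + 13 days = Oct 11, 2016.

October 11, 2016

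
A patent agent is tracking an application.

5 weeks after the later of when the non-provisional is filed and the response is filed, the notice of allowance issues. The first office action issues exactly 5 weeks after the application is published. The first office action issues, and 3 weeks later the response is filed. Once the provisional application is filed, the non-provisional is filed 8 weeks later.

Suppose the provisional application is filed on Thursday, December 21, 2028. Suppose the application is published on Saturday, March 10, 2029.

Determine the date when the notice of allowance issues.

Saturday, June 9, 2029

The provisional application is filed: Dec 21, 2028.
The non-provisional is filed: Dec 21, 2028 + 8 weeks = Feb 15, 2029.
The application is published: Mar 10, 2029.
The first office action issues: Mar 10, 2029 + 5 weeks = Apr 14, 2029.
The response is filed: Apr 14, 2029 + 3 weeks = May 5, 2029.
Both prerequisites met — the non-provisional is filed (Feb 15, 2029), the response is filed (May 5, 2029); the later is May 5, 2029.
The notice of allowance issues: May 5, 2029 + 5 weeks = Jun 9, 2029.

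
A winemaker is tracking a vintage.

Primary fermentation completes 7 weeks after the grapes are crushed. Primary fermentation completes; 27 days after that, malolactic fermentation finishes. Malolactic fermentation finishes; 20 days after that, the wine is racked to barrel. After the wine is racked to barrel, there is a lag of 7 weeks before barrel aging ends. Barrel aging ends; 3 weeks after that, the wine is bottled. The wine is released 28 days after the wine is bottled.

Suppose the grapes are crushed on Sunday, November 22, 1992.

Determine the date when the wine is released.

The grapes are crushed: Nov 22, 1992.
Primary fermentation completes: Nov 22, 1992 + 7 weeks = Jan 10, 1993.
Malolactic fermentation finishes: Jan 10, 1993 + 27 days = Feb 6, 1993.
The wine is racked to barrel: Feb 6, 1993 + 20 days = Feb 26, 1993.
Barrel aging ends: Feb 26, 1993 + 7 weeks = Apr 16, 1993.
The wine is bottled: Apr 16, 1993 + 3 weeks = May 7, 1993.
The wine is released: May 7, 1993 + 28 days = Jun 4, 1993.

Friday, June 4, 1993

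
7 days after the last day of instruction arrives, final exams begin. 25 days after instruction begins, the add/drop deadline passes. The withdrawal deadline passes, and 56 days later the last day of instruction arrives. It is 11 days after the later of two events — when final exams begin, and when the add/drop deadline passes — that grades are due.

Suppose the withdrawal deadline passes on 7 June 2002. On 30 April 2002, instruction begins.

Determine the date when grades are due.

20 August 2002

The withdrawal deadline passes: Jun 7, 2002.
The last day of instruction arrives: Jun 7, 2002 + 56 days = Aug 2, 2002.
Final exams begin: Aug 2, 2002 + 7 days = Aug 9, 2002.
Instruction begins: Apr 30, 2002.
The add/drop deadline passes: Apr 30, 2002 + 25 days = May 25, 2002.
Both prerequisites met — final exams begin (Aug 9, 2002), the add/drop deadline passes (May 25, 2002); the later is Aug 9, 2002.
Grades are due: Aug 9, 2002 + 11 days = Aug 20, 2002.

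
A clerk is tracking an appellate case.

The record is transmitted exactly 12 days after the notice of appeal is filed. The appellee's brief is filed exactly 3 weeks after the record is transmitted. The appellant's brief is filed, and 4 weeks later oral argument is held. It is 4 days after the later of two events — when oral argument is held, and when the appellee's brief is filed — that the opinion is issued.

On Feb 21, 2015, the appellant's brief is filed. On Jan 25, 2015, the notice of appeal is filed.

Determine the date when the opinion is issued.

Mar 25, 2015

The appellant's brief is filed: Feb 21, 2015.
Oral argument is held: Feb 21, 2015 + 4 weeks = Mar 21, 2015.
The notice of appeal is filed: Jan 25, 2015.
The record is transmitted: Jan 25, 2015 + 12 days = Feb 6, 2015.
The appellee's brief is filed: Feb 6, 2015 + 3 weeks = Feb 27, 2015.
Both prerequisites met — oral argument is held (Mar 21, 2015), the appellee's brief is filed (Feb 27, 2015); the later is Mar 21, 2015.
The opinion is issued: Mar 21, 2015 + 4 days = Mar 25, 2015.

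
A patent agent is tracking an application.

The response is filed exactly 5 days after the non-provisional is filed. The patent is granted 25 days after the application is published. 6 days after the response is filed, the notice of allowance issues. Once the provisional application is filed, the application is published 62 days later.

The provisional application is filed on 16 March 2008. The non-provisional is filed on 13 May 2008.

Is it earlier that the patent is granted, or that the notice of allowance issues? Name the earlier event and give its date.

The notice of allowance issues — 24 May 2008

The provisional application is filed: Mar 16, 2008.
The application is published: Mar 16, 2008 + 62 days = May 17, 2008.
The patent is granted: May 17, 2008 + 25 days = Jun 11, 2008.
The non-provisional is filed: May 13, 2008.
The response is filed: May 13, 2008 + 5 days = May 18, 2008.
The notice of allowance issues: May 18, 2008 + 6 days = May 24, 2008.
Comparing: the patent is granted on Jun 11, 2008 vs the notice of allowance issues on May 24, 2008. Earlier: the notice of allowance issues.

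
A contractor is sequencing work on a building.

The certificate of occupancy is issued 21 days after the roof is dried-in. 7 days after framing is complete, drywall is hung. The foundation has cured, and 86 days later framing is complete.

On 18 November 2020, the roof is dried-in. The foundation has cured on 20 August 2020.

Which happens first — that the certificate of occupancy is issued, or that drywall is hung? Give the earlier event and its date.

The roof is dried-in: Nov 18, 2020.
The certificate of occupancy is issued: Nov 18, 2020 + 21 days = Dec 9, 2020.
The foundation has cured: Aug 20, 2020.
Framing is complete: Aug 20, 2020 + 86 days = Nov 14, 2020.
Drywall is hung: Nov 14, 2020 + 7 days = Nov 21, 2020.
Comparing: the certificate of occupancy is issued on Dec 9, 2020 vs drywall is hung on Nov 21, 2020. Earlier: drywall is hung.

Drywall is hung — 21 November 2020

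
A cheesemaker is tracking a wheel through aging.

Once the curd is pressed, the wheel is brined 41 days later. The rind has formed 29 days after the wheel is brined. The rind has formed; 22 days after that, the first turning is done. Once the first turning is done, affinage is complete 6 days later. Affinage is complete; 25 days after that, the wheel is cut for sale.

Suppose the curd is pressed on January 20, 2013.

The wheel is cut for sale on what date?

The curd is pressed: Jan 20, 2013.
The wheel is brined: Jan 20, 2013 + 41 days = Mar 2, 2013.
The rind has formed: Mar 2, 2013 + 29 days = Mar 31, 2013.
The first turning is done: Mar 31, 2013 + 22 days = Apr 22, 2013.
Affinage is complete: Apr 22, 2013 + 6 days = Apr 28, 2013.
The wheel is cut for sale: Apr 28, 2013 + 25 days = May 23, 2013.

May 23, 2013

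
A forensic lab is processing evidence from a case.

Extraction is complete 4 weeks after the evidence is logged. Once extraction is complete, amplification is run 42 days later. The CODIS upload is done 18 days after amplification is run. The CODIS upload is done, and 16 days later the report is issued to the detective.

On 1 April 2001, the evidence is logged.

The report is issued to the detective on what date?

14 July 2001

The evidence is logged: Apr 1, 2001.
Extraction is complete: Apr 1, 2001 + 4 weeks = Apr 29, 2001.
Amplification is run: Apr 29, 2001 + 42 days = Jun 10, 2001.
The CODIS upload is done: Jun 10, 2001 + 18 days = Jun 28, 2001.
The report is issued to the detective: Jun 28, 2001 + 16 days = Jul 14, 2001.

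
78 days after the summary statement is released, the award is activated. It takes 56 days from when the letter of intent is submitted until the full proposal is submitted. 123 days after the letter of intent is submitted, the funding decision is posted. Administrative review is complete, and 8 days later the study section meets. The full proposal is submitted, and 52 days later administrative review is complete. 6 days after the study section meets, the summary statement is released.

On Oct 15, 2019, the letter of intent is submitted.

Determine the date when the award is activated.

May 2, 2020

The letter of intent is submitted: Oct 15, 2019.
The full proposal is submitted: Oct 15, 2019 + 56 days = Dec 10, 2019.
Administrative review is complete: Dec 10, 2019 + 52 days = Jan 31, 2020.
The study section meets: Jan 31, 2020 + 8 days = Feb 8, 2020.
The summary statement is released: Feb 8, 2020 + 6 days = Feb 14, 2020.
The award is activated: Feb 14, 2020 + 78 days = May 2, 2020.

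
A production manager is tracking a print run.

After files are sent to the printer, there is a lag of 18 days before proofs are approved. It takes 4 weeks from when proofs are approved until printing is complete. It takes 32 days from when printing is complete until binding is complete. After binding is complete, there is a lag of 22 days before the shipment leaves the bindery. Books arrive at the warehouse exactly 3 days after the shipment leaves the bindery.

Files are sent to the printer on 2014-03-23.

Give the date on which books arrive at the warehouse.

Files are sent to the printer: Mar 23, 2014.
Proofs are approved: Mar 23, 2014 + 18 days = Apr 10, 2014.
Printing is complete: Apr 10, 2014 + 4 weeks = May 8, 2014.
Binding is complete: May 8, 2014 + 32 days = Jun 9, 2014.
The shipment leaves the bindery: Jun 9, 2014 + 22 days = Jul 1, 2014.
Books arrive at the warehouse: Jul 1, 2014 + 3 days = Jul 4, 2014.

2014-07-04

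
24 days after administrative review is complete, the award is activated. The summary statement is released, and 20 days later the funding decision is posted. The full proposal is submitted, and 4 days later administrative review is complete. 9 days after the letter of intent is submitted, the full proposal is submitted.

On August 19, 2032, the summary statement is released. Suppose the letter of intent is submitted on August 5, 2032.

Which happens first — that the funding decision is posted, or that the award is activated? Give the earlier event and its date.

The funding decision is posted — September 8, 2032

The summary statement is released: Aug 19, 2032.
The funding decision is posted: Aug 19, 2032 + 20 days = Sep 8, 2032.
The letter of intent is submitted: Aug 5, 2032.
The full proposal is submitted: Aug 5, 2032 + 9 days = Aug 14, 2032.
Administrative review is complete: Aug 14, 2032 + 4 days = Aug 18, 2032.
The award is activated: Aug 18, 2032 + 24 days = Sep 11, 2032.
Comparing: the funding decision is posted on Sep 8, 2032 vs the award is activated on Sep 11, 2032. Earlier: the funding decision is posted.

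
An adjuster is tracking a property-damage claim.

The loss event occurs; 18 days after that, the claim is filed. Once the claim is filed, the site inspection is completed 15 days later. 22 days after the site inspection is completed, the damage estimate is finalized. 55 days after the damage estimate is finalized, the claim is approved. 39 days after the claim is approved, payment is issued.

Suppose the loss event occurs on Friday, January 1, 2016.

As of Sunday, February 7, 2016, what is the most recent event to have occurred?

The site inspection is completed

The loss event occurs: Jan 1, 2016.
The claim is filed: Jan 1, 2016 + 18 days = Jan 19, 2016.
The site inspection is completed: Jan 19, 2016 + 15 days = Feb 3, 2016.
The damage estimate is finalized: Feb 3, 2016 + 22 days = Feb 25, 2016.
The claim is approved: Feb 25, 2016 + 55 days = Apr 20, 2016.
Payment is issued: Apr 20, 2016 + 39 days = May 29, 2016.
Feb 7, 2016 falls between when the site inspection is completed (Feb 3, 2016) and when the damage estimate is finalized (Feb 25, 2016).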